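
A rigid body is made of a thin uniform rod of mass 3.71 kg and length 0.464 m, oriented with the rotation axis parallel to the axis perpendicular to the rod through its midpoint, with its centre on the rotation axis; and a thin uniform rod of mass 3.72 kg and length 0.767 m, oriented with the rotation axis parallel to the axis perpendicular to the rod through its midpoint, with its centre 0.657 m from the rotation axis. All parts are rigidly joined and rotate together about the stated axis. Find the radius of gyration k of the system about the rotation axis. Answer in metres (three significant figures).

Thin rod: I_cm = (1/12)ML² = (1/12)(3.71)(0.464)² = 0.066562 kg m^2; axis through the centre, so I = 0.066562 kg m^2.
Thin rod: I_cm = (1/12)ML² = (1/12)(3.72)(0.767)² = 0.18237 kg m^2; centre at d = 0.657 m, so I = I_cm + Md² gives I = 0.18237 + (3.72)(0.657)² = 1.7881 kg m^2.
Total I = 1.8547 kg m^2; total mass M = 7.43 kg.
k = √(I/M) = √(1.8547/7.43) = 0.49962 m.

0.500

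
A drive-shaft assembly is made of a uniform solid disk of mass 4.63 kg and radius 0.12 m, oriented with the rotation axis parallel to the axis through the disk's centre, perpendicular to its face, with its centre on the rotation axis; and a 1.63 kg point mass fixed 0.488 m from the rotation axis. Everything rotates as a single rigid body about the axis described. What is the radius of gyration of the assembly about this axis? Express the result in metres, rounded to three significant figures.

0.259

Solid disk: I_cm = (1/2)MR² = (1/2)(4.63)(0.12)² = 0.033336 kg·m²; axis through the centre, so I = 0.033336 kg·m².
Point mass: I_cm = 0; centre at d = 0.488 m, so I = I_cm + Md² gives I = 0 + (1.63)(0.488)² = 0.38817 kg·m².
Total I = 0.42151 kg·m²; total mass M = 6.26 kg.
k = √(I/M) = √(0.42151/6.26) = 0.25949 m.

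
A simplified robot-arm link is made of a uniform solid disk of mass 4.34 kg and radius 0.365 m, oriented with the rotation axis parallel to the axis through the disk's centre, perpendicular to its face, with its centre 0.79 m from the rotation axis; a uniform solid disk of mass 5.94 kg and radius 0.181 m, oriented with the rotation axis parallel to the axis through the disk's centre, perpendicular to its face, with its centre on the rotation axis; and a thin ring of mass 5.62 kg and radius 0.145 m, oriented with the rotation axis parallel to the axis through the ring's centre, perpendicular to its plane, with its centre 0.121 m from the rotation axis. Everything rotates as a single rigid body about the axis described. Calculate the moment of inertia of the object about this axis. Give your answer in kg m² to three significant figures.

3.30

Solid disk: I_cm = (1/2)MR² = (1/2)(4.34)(0.365)² = 0.2891 kg m²; centre at d = 0.79 m, so I = I_cm + Md² gives I = 0.2891 + (4.34)(0.79)² = 2.9977 kg m².
Solid disk: I_cm = (1/2)MR² = (1/2)(5.94)(0.181)² = 0.0973 kg m²; axis through the centre, so I = 0.0973 kg m².
Thin ring: I_cm = MR² = (5.62)(0.145)² = 0.11816 kg m²; centre at d = 0.121 m, so I = I_cm + Md² gives I = 0.11816 + (5.62)(0.121)² = 0.20044 kg m².
Total I = 2.9977 + 0.0973 + 0.20044 = 3.2954 kg m².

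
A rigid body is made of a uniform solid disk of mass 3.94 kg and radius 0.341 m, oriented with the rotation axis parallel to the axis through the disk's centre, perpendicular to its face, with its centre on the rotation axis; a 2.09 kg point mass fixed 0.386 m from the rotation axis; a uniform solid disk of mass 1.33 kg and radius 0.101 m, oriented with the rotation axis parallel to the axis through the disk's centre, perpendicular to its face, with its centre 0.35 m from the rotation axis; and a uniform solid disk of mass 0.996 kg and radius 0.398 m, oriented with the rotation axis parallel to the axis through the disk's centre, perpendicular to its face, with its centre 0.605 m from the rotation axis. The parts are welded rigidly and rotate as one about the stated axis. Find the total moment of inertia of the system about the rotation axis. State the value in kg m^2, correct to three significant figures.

Solid disk: I_cm = (1/2)MR² = (1/2)(3.94)(0.341)² = 0.22907 kg m^2; axis through the centre, so I = 0.22907 kg m^2.
Point mass: I_cm = 0; centre at d = 0.386 m, so I = I_cm + Md² gives I = 0 + (2.09)(0.386)² = 0.3114 kg m^2.
Solid disk: I_cm = (1/2)MR² = (1/2)(1.33)(0.101)² = 0.0067837 kg m^2; centre at d = 0.35 m, so I = I_cm + Md² gives I = 0.0067837 + (1.33)(0.35)² = 0.16971 kg m^2.
Solid disk: I_cm = (1/2)MR² = (1/2)(0.996)(0.398)² = 0.078885 kg m^2; centre at d = 0.605 m, so I = I_cm + Md² gives I = 0.078885 + (0.996)(0.605)² = 0.44345 kg m^2.
Total I = 0.22907 + 0.3114 + 0.16971 + 0.44345 = 1.1536 kg m^2.

1.15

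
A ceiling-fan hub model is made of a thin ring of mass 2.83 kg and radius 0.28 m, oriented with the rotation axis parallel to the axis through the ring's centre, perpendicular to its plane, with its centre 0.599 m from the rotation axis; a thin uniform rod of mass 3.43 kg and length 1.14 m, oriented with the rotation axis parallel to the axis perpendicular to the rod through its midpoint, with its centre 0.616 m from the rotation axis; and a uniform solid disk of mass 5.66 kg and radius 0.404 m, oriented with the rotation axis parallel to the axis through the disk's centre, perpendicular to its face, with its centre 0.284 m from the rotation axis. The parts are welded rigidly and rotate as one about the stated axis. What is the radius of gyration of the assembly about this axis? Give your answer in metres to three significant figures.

Thin ring: I_cm = MR² = (2.83)(0.28)² = 0.22187 kg·m²; centre at d = 0.599 m, so I = I_cm + Md² gives I = 0.22187 + (2.83)(0.599)² = 1.2373 kg·m².
Thin rod: I_cm = (1/12)ML² = (1/12)(3.43)(1.14)² = 0.37147 kg·m²; centre at d = 0.616 m, so I = I_cm + Md² gives I = 0.37147 + (3.43)(0.616)² = 1.673 kg·m².
Solid disk: I_cm = (1/2)MR² = (1/2)(5.66)(0.404)² = 0.4619 kg·m²; centre at d = 0.284 m, so I = I_cm + Md² gives I = 0.4619 + (5.66)(0.284)² = 0.91841 kg·m².
Total I = 3.8287 kg·m²; total mass M = 11.92 kg.
k = √(I/M) = √(3.8287/11.92) = 0.56674 m.

0.567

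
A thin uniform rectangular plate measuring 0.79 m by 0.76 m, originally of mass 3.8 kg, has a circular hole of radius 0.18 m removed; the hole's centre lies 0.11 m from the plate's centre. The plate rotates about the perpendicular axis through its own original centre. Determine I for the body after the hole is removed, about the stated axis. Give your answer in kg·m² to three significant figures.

0.362

Unpierced body about its centre: I₀ = (1/12)M(a²+b²) = (1/12)(3.8)[(0.79)² + (0.76)²] = 0.38054 kg·m².
The removed disk has mass m = M·πr²/(ab) = (3.8)·π(0.18)²/(0.79·0.76) = 0.64423 kg (same uniform areal density).
Its moment of inertia about the rotation axis (parallel-axis theorem): I_hole = (1/2)mr² + md² = (1/2)(0.64423)(0.18)² + (0.64423)(0.11)² = 0.018232 kg·m².
Treating the hole as negative mass, I = I₀ − I_hole = 0.38054 − 0.018232 = 0.36231 kg·m².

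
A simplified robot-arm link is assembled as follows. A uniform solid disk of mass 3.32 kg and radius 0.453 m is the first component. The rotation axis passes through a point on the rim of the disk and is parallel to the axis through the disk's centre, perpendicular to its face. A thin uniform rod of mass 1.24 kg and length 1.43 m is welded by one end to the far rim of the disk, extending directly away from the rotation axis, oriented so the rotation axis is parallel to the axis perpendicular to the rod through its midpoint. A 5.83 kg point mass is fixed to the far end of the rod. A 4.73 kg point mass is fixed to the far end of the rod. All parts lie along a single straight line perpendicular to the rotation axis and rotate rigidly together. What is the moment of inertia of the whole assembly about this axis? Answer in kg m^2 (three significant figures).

62.1

Solid disk: I_cm = (1/2)MR² = (1/2)(3.32)(0.453)² = 0.34065 kg m^2; centre at d = 0.453 m, so I = I_cm + Md² gives I = 0.34065 + (3.32)(0.453)² = 1.0219 kg m^2.
Thin rod: I_cm = (1/12)ML² = (1/12)(1.24)(1.43)² = 0.21131 kg m^2; centre at d = 0.453 + 0.453 + 0.715 = 1.621 m, so I = I_cm + Md² gives I = 0.21131 + (1.24)(1.621)² = 3.4696 kg m^2.
Point mass: I_cm = 0; centre at d = 0.453 + 0.453 + 0.715 + 0.715 = 2.336 m, so I = I_cm + Md² gives I = 0 + (5.83)(2.336)² = 31.814 kg m^2.
Point mass: I_cm = 0; centre at d = 0.453 + 0.453 + 0.715 + 0.715 = 2.336 m, so I = I_cm + Md² gives I = 0 + (4.73)(2.336)² = 25.811 kg m^2.
Total I = 1.0219 + 3.4696 + 31.814 + 25.811 = 62.116 kg m^2.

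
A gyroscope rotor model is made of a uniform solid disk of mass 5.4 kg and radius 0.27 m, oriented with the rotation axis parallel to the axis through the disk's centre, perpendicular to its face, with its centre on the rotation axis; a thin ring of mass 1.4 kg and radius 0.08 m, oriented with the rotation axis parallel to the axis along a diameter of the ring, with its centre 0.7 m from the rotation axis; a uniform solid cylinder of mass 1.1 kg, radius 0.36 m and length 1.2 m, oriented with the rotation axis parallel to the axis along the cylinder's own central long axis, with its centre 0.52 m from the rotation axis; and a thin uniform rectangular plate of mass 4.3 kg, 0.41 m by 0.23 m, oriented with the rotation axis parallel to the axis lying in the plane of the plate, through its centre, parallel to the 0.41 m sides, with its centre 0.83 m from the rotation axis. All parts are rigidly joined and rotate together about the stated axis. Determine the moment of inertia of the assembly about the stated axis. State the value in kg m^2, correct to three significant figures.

Solid disk: I_cm = (1/2)MR² = (1/2)(5.4)(0.27)² = 0.19683 kg m^2; axis through the centre, so I = 0.19683 kg m^2.
Thin ring: I_cm = (1/2)MR² = (1/2)(1.4)(0.08)² = 0.00448 kg m^2; centre at d = 0.7 m, so I = I_cm + Md² gives I = 0.00448 + (1.4)(0.7)² = 0.69048 kg m^2.
Solid cylinder: I_cm = (1/2)MR² = (1/2)(1.1)(0.36)² = 0.07128 kg m^2; centre at d = 0.52 m, so I = I_cm + Md² gives I = 0.07128 + (1.1)(0.52)² = 0.36872 kg m^2.
Rectangular plate: I_cm = (1/12)Mb² = (1/12)(4.3)(0.23)² = 0.018956 kg m^2; centre at d = 0.83 m, so I = I_cm + Md² gives I = 0.018956 + (4.3)(0.83)² = 2.9812 kg m^2.
Total I = 0.19683 + 0.69048 + 0.36872 + 2.9812 = 4.2373 kg m^2.

4.24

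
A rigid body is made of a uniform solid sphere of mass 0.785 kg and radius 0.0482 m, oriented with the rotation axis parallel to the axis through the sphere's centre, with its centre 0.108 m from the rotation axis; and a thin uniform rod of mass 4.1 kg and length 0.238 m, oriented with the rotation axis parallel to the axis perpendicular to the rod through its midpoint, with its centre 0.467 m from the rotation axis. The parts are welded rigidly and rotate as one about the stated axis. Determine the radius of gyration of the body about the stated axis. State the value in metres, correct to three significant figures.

Solid sphere: I_cm = (2/5)MR² = (2/5)(0.785)(0.0482)² = 0.0007295 kg m²; centre at d = 0.108 m, so the parallel axis theorem gives I = 0.0007295 + (0.785)(0.108)² = 0.0098857 kg m².
Thin rod: I_cm = (1/12)ML² = (1/12)(4.1)(0.238)² = 0.019353 kg m²; centre at d = 0.467 m, so the parallel axis theorem gives I = 0.019353 + (4.1)(0.467)² = 0.91352 kg m².
Total I = 0.9234 kg m²; total mass M = 4.885 kg.
k = √(I/M) = √(0.9234/4.885) = 0.43477 m.

0.435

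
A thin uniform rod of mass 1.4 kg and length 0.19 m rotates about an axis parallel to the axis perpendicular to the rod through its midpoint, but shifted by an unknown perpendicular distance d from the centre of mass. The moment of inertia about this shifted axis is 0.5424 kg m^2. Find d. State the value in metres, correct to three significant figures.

About the centre-of-mass axis, I_cm = (1/12)ML² = (1/12)(1.4)(0.19)² = 0.0042117 kg m^2.
Parallel axis theorem: I = I_cm + Md², so Md² = 0.5424 − 0.0042117 = 0.53819 kg m^2.
d = √(0.53819 / 1.4) = 0.62002 m.

0.620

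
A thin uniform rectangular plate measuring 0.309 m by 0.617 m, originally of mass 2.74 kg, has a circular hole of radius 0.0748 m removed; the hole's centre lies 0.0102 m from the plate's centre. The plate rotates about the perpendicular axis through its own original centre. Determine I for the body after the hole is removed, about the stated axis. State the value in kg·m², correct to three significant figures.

0.108

Unpierced body about its centre: I₀ = (1/12)M(a²+b²) = (1/12)(2.74)[(0.309)² + (0.617)²] = 0.10873 kg·m².
The removed disk has mass m = M·πr²/(ab) = (2.74)·π(0.0748)²/(0.309·0.617) = 0.25262 kg (same uniform areal density).
Its moment of inertia about the rotation axis (parallel-axis theorem): I_hole = (1/2)mr² + md² = (1/2)(0.25262)(0.0748)² + (0.25262)(0.0102)² = 0.00073298 kg·m².
Treating the hole as negative mass, I = I₀ − I_hole = 0.10873 − 0.00073298 = 0.10799 kg·m².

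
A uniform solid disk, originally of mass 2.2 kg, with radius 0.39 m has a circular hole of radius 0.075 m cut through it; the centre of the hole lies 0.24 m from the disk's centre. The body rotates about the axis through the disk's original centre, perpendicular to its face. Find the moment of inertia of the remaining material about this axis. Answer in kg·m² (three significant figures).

0.162

Unpierced body about its centre: I₀ = (1/2)MR² = (1/2)(2.2)(0.39)² = 0.16731 kg·m².
The removed disk has mass m = M·(r/R)² = (2.2)(0.075/0.39)² = 0.081361 kg (same uniform areal density).
Its moment of inertia about the rotation axis (parallel-axis theorem): I_hole = (1/2)mr² + md² = (1/2)(0.081361)(0.075)² + (0.081361)(0.24)² = 0.0049152 kg·m².
Treating the hole as negative mass, I = I₀ − I_hole = 0.16731 − 0.0049152 = 0.16239 kg·m².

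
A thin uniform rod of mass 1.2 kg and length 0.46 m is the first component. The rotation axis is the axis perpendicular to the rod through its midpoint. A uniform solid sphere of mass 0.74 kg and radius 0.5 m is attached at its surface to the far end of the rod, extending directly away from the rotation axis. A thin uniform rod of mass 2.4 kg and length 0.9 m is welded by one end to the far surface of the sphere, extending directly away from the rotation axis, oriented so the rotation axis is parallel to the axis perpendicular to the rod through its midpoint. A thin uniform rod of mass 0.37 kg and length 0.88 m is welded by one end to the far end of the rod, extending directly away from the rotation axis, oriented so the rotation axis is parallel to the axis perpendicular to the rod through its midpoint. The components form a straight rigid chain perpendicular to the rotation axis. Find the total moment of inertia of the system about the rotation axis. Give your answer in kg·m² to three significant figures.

Thin rod: I_cm = (1/12)ML² = (1/12)(1.2)(0.46)² = 0.02116 kg·m²; axis through the centre, so I = 0.02116 kg·m².
Solid sphere: I_cm = (2/5)MR² = (2/5)(0.74)(0.5)² = 0.074 kg·m²; centre at d = 0.23 + 0.5 = 0.73 m, so I = I_cm + Md² gives I = 0.074 + (0.74)(0.73)² = 0.46835 kg·m².
Thin rod: I_cm = (1/12)ML² = (1/12)(2.4)(0.9)² = 0.162 kg·m²; centre at d = 0.23 + 0.5 + 0.5 + 0.45 = 1.68 m, so I = I_cm + Md² gives I = 0.162 + (2.4)(1.68)² = 6.9358 kg·m².
Thin rod: I_cm = (1/12)ML² = (1/12)(0.37)(0.88)² = 0.023877 kg·m²; centre at d = 0.23 + 0.5 + 0.5 + 0.45 + 0.45 + 0.44 = 2.57 m, so I = I_cm + Md² gives I = 0.023877 + (0.37)(2.57)² = 2.4677 kg·m².
Total I = 0.02116 + 0.46835 + 6.9358 + 2.4677 = 9.893 kg·m².

9.89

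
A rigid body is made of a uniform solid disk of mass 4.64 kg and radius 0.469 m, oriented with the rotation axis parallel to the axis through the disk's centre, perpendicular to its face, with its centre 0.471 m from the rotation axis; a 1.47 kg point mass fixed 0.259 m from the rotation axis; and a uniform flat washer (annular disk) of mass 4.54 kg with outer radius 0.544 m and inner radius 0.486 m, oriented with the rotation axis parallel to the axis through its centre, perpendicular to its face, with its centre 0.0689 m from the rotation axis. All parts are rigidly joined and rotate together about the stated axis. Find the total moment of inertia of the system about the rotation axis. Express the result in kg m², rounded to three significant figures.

Solid disk: I_cm = (1/2)MR² = (1/2)(4.64)(0.469)² = 0.51031 kg m²; centre at d = 0.471 m, so I = I_cm + Md² gives I = 0.51031 + (4.64)(0.471)² = 1.5397 kg m².
Point mass: I_cm = 0; centre at d = 0.259 m, so I = I_cm + Md² gives I = 0 + (1.47)(0.259)² = 0.098609 kg m².
Annular disk: I_cm = (1/2)M(R²+r²) = (1/2)(4.54)[(0.544)² + (0.486)²] = 1.2079 kg m²; centre at d = 0.0689 m, so I = I_cm + Md² gives I = 1.2079 + (4.54)(0.0689)² = 1.2295 kg m².
Total I = 1.5397 + 0.098609 + 1.2295 = 2.8678 kg m².

2.87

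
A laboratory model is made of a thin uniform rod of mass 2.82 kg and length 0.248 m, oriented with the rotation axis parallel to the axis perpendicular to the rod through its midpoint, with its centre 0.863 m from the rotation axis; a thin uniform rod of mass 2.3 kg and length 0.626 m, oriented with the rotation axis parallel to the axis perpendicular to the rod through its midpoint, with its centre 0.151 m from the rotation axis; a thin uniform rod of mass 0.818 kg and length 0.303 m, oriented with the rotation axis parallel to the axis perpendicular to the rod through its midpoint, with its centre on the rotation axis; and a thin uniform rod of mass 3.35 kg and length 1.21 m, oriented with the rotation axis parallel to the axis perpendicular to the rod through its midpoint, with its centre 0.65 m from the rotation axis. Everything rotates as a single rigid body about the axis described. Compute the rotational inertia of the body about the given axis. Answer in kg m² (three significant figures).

4.07

Thin rod: I_cm = (1/12)ML² = (1/12)(2.82)(0.248)² = 0.014453 kg m²; centre at d = 0.863 m, so I = I_cm + Md² gives I = 0.014453 + (2.82)(0.863)² = 2.1147 kg m².
Thin rod: I_cm = (1/12)ML² = (1/12)(2.3)(0.626)² = 0.07511 kg m²; centre at d = 0.151 m, so I = I_cm + Md² gives I = 0.07511 + (2.3)(0.151)² = 0.12755 kg m².
Thin rod: I_cm = (1/12)ML² = (1/12)(0.818)(0.303)² = 0.0062583 kg m²; axis through the centre, so I = 0.0062583 kg m².
Thin rod: I_cm = (1/12)ML² = (1/12)(3.35)(1.21)² = 0.40873 kg m²; centre at d = 0.65 m, so I = I_cm + Md² gives I = 0.40873 + (3.35)(0.65)² = 1.8241 kg m².
Total I = 2.1147 + 0.12755 + 0.0062583 + 1.8241 = 4.0726 kg m².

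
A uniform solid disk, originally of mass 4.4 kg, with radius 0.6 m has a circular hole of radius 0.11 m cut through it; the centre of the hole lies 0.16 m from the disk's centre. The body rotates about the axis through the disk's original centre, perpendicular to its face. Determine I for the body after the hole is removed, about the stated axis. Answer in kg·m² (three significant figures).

Unpierced body about its centre: I₀ = (1/2)MR² = (1/2)(4.4)(0.6)² = 0.792 kg·m².
The removed disk has mass m = M·(r/R)² = (4.4)(0.11/0.6)² = 0.14789 kg (same uniform areal density).
Its moment of inertia about the rotation axis (parallel-axis theorem): I_hole = (1/2)mr² + md² = (1/2)(0.14789)(0.11)² + (0.14789)(0.16)² = 0.0046807 kg·m².
Treating the hole as negative mass, I = I₀ − I_hole = 0.792 − 0.0046807 = 0.78732 kg·m².

0.787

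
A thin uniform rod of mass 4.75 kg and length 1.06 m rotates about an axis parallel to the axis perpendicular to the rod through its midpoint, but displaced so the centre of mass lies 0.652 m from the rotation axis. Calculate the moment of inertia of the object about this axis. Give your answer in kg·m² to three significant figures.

2.46

I_cm = (1/12)ML² = (1/12)(4.75)(1.06)² = 0.44476 kg·m²; centre at d = 0.652 m, so the parallel axis theorem gives I = 0.44476 + (4.75)(0.652)² = 2.464 kg·m².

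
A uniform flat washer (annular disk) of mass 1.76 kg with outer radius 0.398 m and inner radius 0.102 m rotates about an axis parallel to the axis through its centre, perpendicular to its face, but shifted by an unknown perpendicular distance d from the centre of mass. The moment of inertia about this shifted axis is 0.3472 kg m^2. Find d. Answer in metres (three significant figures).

0.336

About the centre-of-mass axis, I_cm = (1/2)M(R²+r²) = (1/2)(1.76)[(0.398)² + (0.102)²] = 0.14855 kg m^2.
Parallel axis theorem: I = I_cm + Md², so Md² = 0.3472 − 0.14855 = 0.19865 kg m^2.
d = √(0.19865 / 1.76) = 0.33596 m.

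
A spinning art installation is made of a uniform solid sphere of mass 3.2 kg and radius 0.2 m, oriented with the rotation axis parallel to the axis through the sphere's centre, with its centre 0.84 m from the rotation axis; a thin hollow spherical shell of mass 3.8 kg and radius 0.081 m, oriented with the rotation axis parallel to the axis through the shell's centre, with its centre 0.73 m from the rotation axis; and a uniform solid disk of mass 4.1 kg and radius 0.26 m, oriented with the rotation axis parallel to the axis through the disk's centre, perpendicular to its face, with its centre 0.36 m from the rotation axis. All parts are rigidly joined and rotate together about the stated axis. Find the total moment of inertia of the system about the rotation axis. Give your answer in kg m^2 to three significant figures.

5.02

Solid sphere: I_cm = (2/5)MR² = (2/5)(3.2)(0.2)² = 0.0512 kg m^2; centre at d = 0.84 m, so the parallel axis theorem gives I = 0.0512 + (3.2)(0.84)² = 2.3091 kg m^2.
Spherical shell: I_cm = (2/3)MR² = (2/3)(3.8)(0.081)² = 0.016621 kg m^2; centre at d = 0.73 m, so the parallel axis theorem gives I = 0.016621 + (3.8)(0.73)² = 2.0416 kg m^2.
Solid disk: I_cm = (1/2)MR² = (1/2)(4.1)(0.26)² = 0.13858 kg m^2; centre at d = 0.36 m, so the parallel axis theorem gives I = 0.13858 + (4.1)(0.36)² = 0.66994 kg m^2.
Total I = 2.3091 + 2.0416 + 0.66994 = 5.0207 kg m^2.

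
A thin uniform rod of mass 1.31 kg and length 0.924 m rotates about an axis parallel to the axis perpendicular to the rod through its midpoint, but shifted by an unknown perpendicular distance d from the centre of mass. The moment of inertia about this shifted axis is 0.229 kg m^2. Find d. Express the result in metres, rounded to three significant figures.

0.322

About the centre-of-mass axis, I_cm = (1/12)ML² = (1/12)(1.31)(0.924)² = 0.093204 kg m^2.
Parallel axis theorem: I = I_cm + Md², so Md² = 0.229 − 0.093204 = 0.1358 kg m^2.
d = √(0.1358 / 1.31) = 0.32196 m.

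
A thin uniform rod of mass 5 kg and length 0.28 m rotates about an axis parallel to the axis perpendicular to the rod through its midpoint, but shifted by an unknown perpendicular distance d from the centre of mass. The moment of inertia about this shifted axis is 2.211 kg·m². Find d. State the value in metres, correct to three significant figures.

0.660

About the centre-of-mass axis, I_cm = (1/12)ML² = (1/12)(5)(0.28)² = 0.032667 kg·m².
Parallel axis theorem: I = I_cm + Md², so Md² = 2.211 − 0.032667 = 2.1783 kg·m².
d = √(2.1783 / 5) = 0.66005 m.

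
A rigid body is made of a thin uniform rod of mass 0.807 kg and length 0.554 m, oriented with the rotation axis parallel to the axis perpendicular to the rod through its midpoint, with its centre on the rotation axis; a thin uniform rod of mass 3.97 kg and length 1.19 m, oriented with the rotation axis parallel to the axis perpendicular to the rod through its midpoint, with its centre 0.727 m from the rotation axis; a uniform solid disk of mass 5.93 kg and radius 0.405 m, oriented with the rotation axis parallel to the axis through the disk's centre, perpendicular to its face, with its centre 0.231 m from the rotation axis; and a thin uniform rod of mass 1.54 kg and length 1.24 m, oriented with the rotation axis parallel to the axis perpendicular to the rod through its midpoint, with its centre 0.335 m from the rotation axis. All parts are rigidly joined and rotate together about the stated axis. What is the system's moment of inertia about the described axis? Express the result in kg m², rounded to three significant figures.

Thin rod: I_cm = (1/12)ML² = (1/12)(0.807)(0.554)² = 0.02064 kg m²; axis through the centre, so I = 0.02064 kg m².
Thin rod: I_cm = (1/12)ML² = (1/12)(3.97)(1.19)² = 0.46849 kg m²; centre at d = 0.727 m, so I = I_cm + Md² gives I = 0.46849 + (3.97)(0.727)² = 2.5668 kg m².
Solid disk: I_cm = (1/2)MR² = (1/2)(5.93)(0.405)² = 0.48633 kg m²; centre at d = 0.231 m, so I = I_cm + Md² gives I = 0.48633 + (5.93)(0.231)² = 0.80276 kg m².
Thin rod: I_cm = (1/12)ML² = (1/12)(1.54)(1.24)² = 0.19733 kg m²; centre at d = 0.335 m, so I = I_cm + Md² gives I = 0.19733 + (1.54)(0.335)² = 0.37015 kg m².
Total I = 0.02064 + 2.5668 + 0.80276 + 0.37015 = 3.7603 kg m².

3.76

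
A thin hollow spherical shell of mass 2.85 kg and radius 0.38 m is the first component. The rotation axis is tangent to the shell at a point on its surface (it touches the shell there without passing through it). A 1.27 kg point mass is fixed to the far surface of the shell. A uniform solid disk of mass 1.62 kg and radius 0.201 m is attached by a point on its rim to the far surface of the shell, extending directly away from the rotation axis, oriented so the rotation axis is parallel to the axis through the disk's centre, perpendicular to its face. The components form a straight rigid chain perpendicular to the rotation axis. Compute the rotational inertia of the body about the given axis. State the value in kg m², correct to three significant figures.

2.95

Spherical shell: I_cm = (2/3)MR² = (2/3)(2.85)(0.38)² = 0.27436 kg m²; centre at d = 0.38 m, so I = I_cm + Md² gives I = 0.27436 + (2.85)(0.38)² = 0.6859 kg m².
Point mass: I_cm = 0; centre at d = 0.38 + 0.38 = 0.76 m, so I = I_cm + Md² gives I = 0 + (1.27)(0.76)² = 0.73355 kg m².
Solid disk: I_cm = (1/2)MR² = (1/2)(1.62)(0.201)² = 0.032725 kg m²; centre at d = 0.38 + 0.38 + 0.201 = 0.961 m, so I = I_cm + Md² gives I = 0.032725 + (1.62)(0.961)² = 1.5288 kg m².
Total I = 0.6859 + 0.73355 + 1.5288 = 2.9483 kg m².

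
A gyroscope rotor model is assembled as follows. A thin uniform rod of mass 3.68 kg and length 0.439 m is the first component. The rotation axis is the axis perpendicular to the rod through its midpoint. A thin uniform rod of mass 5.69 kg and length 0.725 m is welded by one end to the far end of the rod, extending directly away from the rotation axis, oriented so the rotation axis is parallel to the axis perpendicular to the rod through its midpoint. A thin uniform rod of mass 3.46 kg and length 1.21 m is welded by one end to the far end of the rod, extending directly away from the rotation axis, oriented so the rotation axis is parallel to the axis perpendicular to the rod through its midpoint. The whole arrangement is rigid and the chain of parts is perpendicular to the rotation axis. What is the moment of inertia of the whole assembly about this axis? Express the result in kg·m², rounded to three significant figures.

Thin rod: I_cm = (1/12)ML² = (1/12)(3.68)(0.439)² = 0.059101 kg·m²; axis through the centre, so I = 0.059101 kg·m².
Thin rod: I_cm = (1/12)ML² = (1/12)(5.69)(0.725)² = 0.24923 kg·m²; centre at d = 0.2195 + 0.3625 = 0.582 m, so I = I_cm + Md² gives I = 0.24923 + (5.69)(0.582)² = 2.1766 kg·m².
Thin rod: I_cm = (1/12)ML² = (1/12)(3.46)(1.21)² = 0.42215 kg·m²; centre at d = 0.2195 + 0.3625 + 0.3625 + 0.605 = 1.5495 m, so I = I_cm + Md² gives I = 0.42215 + (3.46)(1.5495)² = 8.7294 kg·m².
Total I = 0.059101 + 2.1766 + 8.7294 = 10.965 kg·m².

11.0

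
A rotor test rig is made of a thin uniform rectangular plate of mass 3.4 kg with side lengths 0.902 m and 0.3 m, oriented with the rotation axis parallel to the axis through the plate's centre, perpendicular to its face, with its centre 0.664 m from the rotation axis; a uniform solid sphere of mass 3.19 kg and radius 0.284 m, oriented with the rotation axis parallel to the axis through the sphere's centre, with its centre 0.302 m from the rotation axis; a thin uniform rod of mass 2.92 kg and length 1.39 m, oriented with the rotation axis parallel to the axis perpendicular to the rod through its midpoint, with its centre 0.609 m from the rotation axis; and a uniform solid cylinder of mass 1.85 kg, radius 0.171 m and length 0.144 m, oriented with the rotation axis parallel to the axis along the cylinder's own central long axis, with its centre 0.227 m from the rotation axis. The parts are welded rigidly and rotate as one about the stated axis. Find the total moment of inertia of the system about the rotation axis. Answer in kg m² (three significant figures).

Rectangular plate: I_cm = (1/12)M(a²+b²) = (1/12)(3.4)[(0.902)² + (0.3)²] = 0.25602 kg m²; centre at d = 0.664 m, so I = I_cm + Md² gives I = 0.25602 + (3.4)(0.664)² = 1.7551 kg m².
Solid sphere: I_cm = (2/5)MR² = (2/5)(3.19)(0.284)² = 0.10292 kg m²; centre at d = 0.302 m, so I = I_cm + Md² gives I = 0.10292 + (3.19)(0.302)² = 0.39386 kg m².
Thin rod: I_cm = (1/12)ML² = (1/12)(2.92)(1.39)² = 0.47014 kg m²; centre at d = 0.609 m, so I = I_cm + Md² gives I = 0.47014 + (2.92)(0.609)² = 1.5531 kg m².
Solid cylinder: I_cm = (1/2)MR² = (1/2)(1.85)(0.171)² = 0.027048 kg m²; centre at d = 0.227 m, so I = I_cm + Md² gives I = 0.027048 + (1.85)(0.227)² = 0.12238 kg m².
Total I = 1.7551 + 0.39386 + 1.5531 + 0.12238 = 3.8244 kg m².

3.82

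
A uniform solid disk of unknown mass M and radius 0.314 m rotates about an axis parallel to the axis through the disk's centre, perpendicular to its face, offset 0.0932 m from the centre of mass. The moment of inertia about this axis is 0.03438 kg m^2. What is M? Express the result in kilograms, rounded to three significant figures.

0.593

I = I_cm + Md² = (1/2)MR² + Md² = M·[0.5·(0.314)² + (0.0932)²] = M·0.057984.
So M = 0.03438 / 0.057984 = 0.59292 kg.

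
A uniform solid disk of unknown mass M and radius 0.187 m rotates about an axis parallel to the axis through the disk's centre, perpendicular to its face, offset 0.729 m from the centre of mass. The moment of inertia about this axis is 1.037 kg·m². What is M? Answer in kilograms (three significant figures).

1.89

I = I_cm + Md² = (1/2)MR² + Md² = M·[0.5·(0.187)² + (0.729)²] = M·0.54893.
So M = 1.037 / 0.54893 = 1.8891 kg.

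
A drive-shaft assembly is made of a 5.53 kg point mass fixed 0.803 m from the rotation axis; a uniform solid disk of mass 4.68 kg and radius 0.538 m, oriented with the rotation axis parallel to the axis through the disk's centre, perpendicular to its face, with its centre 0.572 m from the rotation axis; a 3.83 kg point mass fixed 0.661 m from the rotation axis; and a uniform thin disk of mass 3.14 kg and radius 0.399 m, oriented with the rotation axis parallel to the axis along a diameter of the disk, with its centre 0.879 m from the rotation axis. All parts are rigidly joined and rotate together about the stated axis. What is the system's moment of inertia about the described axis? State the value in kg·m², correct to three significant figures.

Point mass: I_cm = 0; centre at d = 0.803 m, so I = I_cm + Md² gives I = 0 + (5.53)(0.803)² = 3.5658 kg·m².
Solid disk: I_cm = (1/2)MR² = (1/2)(4.68)(0.538)² = 0.6773 kg·m²; centre at d = 0.572 m, so I = I_cm + Md² gives I = 0.6773 + (4.68)(0.572)² = 2.2085 kg·m².
Point mass: I_cm = 0; centre at d = 0.661 m, so I = I_cm + Md² gives I = 0 + (3.83)(0.661)² = 1.6734 kg·m².
Thin disk: I_cm = (1/4)MR² = (1/4)(3.14)(0.399)² = 0.12497 kg·m²; centre at d = 0.879 m, so I = I_cm + Md² gives I = 0.12497 + (3.14)(0.879)² = 2.5511 kg·m².
Total I = 3.5658 + 2.2085 + 1.6734 + 2.5511 = 9.9988 kg·m².

10.0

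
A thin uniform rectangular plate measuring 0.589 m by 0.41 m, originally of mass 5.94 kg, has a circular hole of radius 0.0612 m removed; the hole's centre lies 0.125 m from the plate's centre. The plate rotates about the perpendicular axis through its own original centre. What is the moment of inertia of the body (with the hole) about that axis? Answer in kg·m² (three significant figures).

Unpierced body about its centre: I₀ = (1/12)M(a²+b²) = (1/12)(5.94)[(0.589)² + (0.41)²] = 0.25494 kg·m².
The removed disk has mass m = M·πr²/(ab) = (5.94)·π(0.0612)²/(0.589·0.41) = 0.28943 kg (same uniform areal density).
Its moment of inertia about the rotation axis (parallel-axis theorem): I_hole = (1/2)mr² + md² = (1/2)(0.28943)(0.0612)² + (0.28943)(0.125)² = 0.0050643 kg·m².
Treating the hole as negative mass, I = I₀ − I_hole = 0.25494 − 0.0050643 = 0.24987 kg·m².

0.250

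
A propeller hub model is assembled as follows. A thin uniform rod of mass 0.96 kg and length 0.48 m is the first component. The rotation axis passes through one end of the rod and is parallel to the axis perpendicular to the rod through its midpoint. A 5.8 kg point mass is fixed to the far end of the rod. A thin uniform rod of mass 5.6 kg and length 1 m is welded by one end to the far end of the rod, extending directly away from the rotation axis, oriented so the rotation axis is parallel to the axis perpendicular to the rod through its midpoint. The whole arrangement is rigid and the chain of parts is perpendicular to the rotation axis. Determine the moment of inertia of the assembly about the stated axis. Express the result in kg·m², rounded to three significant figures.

Thin rod: I_cm = (1/12)ML² = (1/12)(0.96)(0.48)² = 0.018432 kg·m²; centre at d = 0.24 m, so the parallel axis theorem gives I = 0.018432 + (0.96)(0.24)² = 0.073728 kg·m².
Point mass: I_cm = 0; centre at d = 0.24 + 0.24 = 0.48 m, so the parallel axis theorem gives I = 0 + (5.8)(0.48)² = 1.3363 kg·m².
Thin rod: I_cm = (1/12)ML² = (1/12)(5.6)(1)² = 0.46667 kg·m²; centre at d = 0.24 + 0.24 + 0.5 = 0.98 m, so the parallel axis theorem gives I = 0.46667 + (5.6)(0.98)² = 5.8449 kg·m².
Total I = 0.073728 + 1.3363 + 5.8449 = 7.255 kg·m².

7.25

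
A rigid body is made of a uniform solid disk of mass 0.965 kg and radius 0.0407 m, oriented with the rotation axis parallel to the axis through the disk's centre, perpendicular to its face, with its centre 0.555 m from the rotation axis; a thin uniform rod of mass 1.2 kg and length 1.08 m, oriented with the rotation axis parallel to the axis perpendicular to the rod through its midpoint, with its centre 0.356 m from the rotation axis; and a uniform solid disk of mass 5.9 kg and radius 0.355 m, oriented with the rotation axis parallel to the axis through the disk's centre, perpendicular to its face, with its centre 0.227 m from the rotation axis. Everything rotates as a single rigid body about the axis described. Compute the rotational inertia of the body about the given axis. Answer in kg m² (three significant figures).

1.24

Solid disk: I_cm = (1/2)MR² = (1/2)(0.965)(0.0407)² = 0.00079926 kg m²; centre at d = 0.555 m, so the parallel axis theorem gives I = 0.00079926 + (0.965)(0.555)² = 0.29804 kg m².
Thin rod: I_cm = (1/12)ML² = (1/12)(1.2)(1.08)² = 0.11664 kg m²; centre at d = 0.356 m, so the parallel axis theorem gives I = 0.11664 + (1.2)(0.356)² = 0.26872 kg m².
Solid disk: I_cm = (1/2)MR² = (1/2)(5.9)(0.355)² = 0.37177 kg m²; centre at d = 0.227 m, so the parallel axis theorem gives I = 0.37177 + (5.9)(0.227)² = 0.67579 kg m².
Total I = 0.29804 + 0.26872 + 0.67579 = 1.2426 kg m².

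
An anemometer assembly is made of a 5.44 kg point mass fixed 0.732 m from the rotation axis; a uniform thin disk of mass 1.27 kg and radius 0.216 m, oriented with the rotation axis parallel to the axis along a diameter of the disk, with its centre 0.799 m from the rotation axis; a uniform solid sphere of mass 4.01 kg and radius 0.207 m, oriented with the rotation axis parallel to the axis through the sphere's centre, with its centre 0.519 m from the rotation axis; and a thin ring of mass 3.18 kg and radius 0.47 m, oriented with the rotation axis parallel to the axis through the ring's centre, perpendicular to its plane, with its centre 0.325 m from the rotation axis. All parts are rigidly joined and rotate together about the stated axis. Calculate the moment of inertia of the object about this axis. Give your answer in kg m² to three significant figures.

Point mass: I_cm = 0; centre at d = 0.732 m, so the parallel axis theorem gives I = 0 + (5.44)(0.732)² = 2.9149 kg m².
Thin disk: I_cm = (1/4)MR² = (1/4)(1.27)(0.216)² = 0.014813 kg m²; centre at d = 0.799 m, so the parallel axis theorem gives I = 0.014813 + (1.27)(0.799)² = 0.82558 kg m².
Solid sphere: I_cm = (2/5)MR² = (2/5)(4.01)(0.207)² = 0.06873 kg m²; centre at d = 0.519 m, so the parallel axis theorem gives I = 0.06873 + (4.01)(0.519)² = 1.1489 kg m².
Thin ring: I_cm = MR² = (3.18)(0.47)² = 0.70246 kg m²; centre at d = 0.325 m, so the parallel axis theorem gives I = 0.70246 + (3.18)(0.325)² = 1.0383 kg m².
Total I = 2.9149 + 0.82558 + 1.1489 + 1.0383 = 5.9277 kg m².

5.93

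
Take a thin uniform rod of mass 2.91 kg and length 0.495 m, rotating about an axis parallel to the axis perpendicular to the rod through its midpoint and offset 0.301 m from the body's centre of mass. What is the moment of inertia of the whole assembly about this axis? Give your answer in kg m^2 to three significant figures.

I_cm = (1/12)ML² = (1/12)(2.91)(0.495)² = 0.059419 kg m^2; centre at d = 0.301 m, so the parallel axis theorem gives I = 0.059419 + (2.91)(0.301)² = 0.32307 kg m^2.

0.323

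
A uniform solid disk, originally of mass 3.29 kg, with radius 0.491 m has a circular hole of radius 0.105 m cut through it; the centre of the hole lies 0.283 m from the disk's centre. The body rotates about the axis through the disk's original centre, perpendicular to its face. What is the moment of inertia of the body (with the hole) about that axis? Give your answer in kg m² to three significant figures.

Unpierced body about its centre: I₀ = (1/2)MR² = (1/2)(3.29)(0.491)² = 0.39658 kg m².
The removed disk has mass m = M·(r/R)² = (3.29)(0.105/0.491)² = 0.15046 kg (same uniform areal density).
Its moment of inertia about the rotation axis (parallel-axis theorem): I_hole = (1/2)mr² + md² = (1/2)(0.15046)(0.105)² + (0.15046)(0.283)² = 0.012879 kg m².
Treating the hole as negative mass, I = I₀ − I_hole = 0.39658 − 0.012879 = 0.3837 kg m².

0.384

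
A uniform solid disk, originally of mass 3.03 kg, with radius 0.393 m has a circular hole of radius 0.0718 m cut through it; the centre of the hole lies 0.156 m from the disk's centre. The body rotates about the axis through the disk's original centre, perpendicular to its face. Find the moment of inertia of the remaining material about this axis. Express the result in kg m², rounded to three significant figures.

0.231

Unpierced body about its centre: I₀ = (1/2)MR² = (1/2)(3.03)(0.393)² = 0.23399 kg m².
The removed disk has mass m = M·(r/R)² = (3.03)(0.0718/0.393)² = 0.10114 kg (same uniform areal density).
Its moment of inertia about the rotation axis (parallel-axis theorem): I_hole = (1/2)mr² + md² = (1/2)(0.10114)(0.0718)² + (0.10114)(0.156)² = 0.0027219 kg m².
Treating the hole as negative mass, I = I₀ − I_hole = 0.23399 − 0.0027219 = 0.23127 kg m².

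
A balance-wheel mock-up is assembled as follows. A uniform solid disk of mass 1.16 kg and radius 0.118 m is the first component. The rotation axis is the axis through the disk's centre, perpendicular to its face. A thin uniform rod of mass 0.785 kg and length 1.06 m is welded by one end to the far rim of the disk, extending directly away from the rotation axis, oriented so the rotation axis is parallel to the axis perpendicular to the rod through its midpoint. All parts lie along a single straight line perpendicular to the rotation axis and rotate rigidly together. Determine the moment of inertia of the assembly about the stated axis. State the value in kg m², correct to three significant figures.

Solid disk: I_cm = (1/2)MR² = (1/2)(1.16)(0.118)² = 0.0080759 kg m²; axis through the centre, so I = 0.0080759 kg m².
Thin rod: I_cm = (1/12)ML² = (1/12)(0.785)(1.06)² = 0.073502 kg m²; centre at d = 0.118 + 0.53 = 0.648 m, so the parallel axis theorem gives I = 0.073502 + (0.785)(0.648)² = 0.40313 kg m².
Total I = 0.0080759 + 0.40313 = 0.4112 kg m².

0.411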